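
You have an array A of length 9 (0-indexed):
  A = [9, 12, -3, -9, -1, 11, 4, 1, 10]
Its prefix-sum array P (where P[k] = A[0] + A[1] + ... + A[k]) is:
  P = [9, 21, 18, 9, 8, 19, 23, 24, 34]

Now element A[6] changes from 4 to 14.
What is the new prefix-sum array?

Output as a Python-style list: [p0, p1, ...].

Answer: [9, 21, 18, 9, 8, 19, 33, 34, 44]

Derivation:
Change: A[6] 4 -> 14, delta = 10
P[k] for k < 6: unchanged (A[6] not included)
P[k] for k >= 6: shift by delta = 10
  P[0] = 9 + 0 = 9
  P[1] = 21 + 0 = 21
  P[2] = 18 + 0 = 18
  P[3] = 9 + 0 = 9
  P[4] = 8 + 0 = 8
  P[5] = 19 + 0 = 19
  P[6] = 23 + 10 = 33
  P[7] = 24 + 10 = 34
  P[8] = 34 + 10 = 44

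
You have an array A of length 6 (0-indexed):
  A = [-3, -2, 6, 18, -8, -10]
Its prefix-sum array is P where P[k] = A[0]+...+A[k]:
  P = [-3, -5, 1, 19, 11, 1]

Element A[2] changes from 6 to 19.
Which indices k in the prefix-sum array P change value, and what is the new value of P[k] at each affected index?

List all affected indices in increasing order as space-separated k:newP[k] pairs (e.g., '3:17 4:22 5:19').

Answer: 2:14 3:32 4:24 5:14

Derivation:
P[k] = A[0] + ... + A[k]
P[k] includes A[2] iff k >= 2
Affected indices: 2, 3, ..., 5; delta = 13
  P[2]: 1 + 13 = 14
  P[3]: 19 + 13 = 32
  P[4]: 11 + 13 = 24
  P[5]: 1 + 13 = 14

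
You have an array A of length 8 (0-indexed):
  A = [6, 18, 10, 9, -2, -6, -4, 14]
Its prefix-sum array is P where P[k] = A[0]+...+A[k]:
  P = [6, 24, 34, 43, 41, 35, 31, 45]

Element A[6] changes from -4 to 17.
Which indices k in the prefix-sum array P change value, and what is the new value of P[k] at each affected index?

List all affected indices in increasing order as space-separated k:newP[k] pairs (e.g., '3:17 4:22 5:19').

P[k] = A[0] + ... + A[k]
P[k] includes A[6] iff k >= 6
Affected indices: 6, 7, ..., 7; delta = 21
  P[6]: 31 + 21 = 52
  P[7]: 45 + 21 = 66

Answer: 6:52 7:66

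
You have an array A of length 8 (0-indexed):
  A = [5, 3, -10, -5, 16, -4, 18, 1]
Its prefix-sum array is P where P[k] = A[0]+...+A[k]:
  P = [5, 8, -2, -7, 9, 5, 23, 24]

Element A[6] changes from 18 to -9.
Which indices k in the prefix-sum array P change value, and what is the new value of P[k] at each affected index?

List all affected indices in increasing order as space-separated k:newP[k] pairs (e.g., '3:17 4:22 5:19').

Answer: 6:-4 7:-3

Derivation:
P[k] = A[0] + ... + A[k]
P[k] includes A[6] iff k >= 6
Affected indices: 6, 7, ..., 7; delta = -27
  P[6]: 23 + -27 = -4
  P[7]: 24 + -27 = -3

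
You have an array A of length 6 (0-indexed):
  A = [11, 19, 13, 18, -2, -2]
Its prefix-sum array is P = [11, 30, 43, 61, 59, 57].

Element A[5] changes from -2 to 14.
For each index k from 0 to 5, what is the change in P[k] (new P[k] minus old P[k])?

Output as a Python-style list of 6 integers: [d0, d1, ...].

Element change: A[5] -2 -> 14, delta = 16
For k < 5: P[k] unchanged, delta_P[k] = 0
For k >= 5: P[k] shifts by exactly 16
Delta array: [0, 0, 0, 0, 0, 16]

Answer: [0, 0, 0, 0, 0, 16]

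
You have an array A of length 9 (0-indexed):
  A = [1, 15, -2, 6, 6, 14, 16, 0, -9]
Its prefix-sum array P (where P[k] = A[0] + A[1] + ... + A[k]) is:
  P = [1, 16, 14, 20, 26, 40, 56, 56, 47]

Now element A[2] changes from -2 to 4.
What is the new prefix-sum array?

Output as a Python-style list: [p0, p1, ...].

Answer: [1, 16, 20, 26, 32, 46, 62, 62, 53]

Derivation:
Change: A[2] -2 -> 4, delta = 6
P[k] for k < 2: unchanged (A[2] not included)
P[k] for k >= 2: shift by delta = 6
  P[0] = 1 + 0 = 1
  P[1] = 16 + 0 = 16
  P[2] = 14 + 6 = 20
  P[3] = 20 + 6 = 26
  P[4] = 26 + 6 = 32
  P[5] = 40 + 6 = 46
  P[6] = 56 + 6 = 62
  P[7] = 56 + 6 = 62
  P[8] = 47 + 6 = 53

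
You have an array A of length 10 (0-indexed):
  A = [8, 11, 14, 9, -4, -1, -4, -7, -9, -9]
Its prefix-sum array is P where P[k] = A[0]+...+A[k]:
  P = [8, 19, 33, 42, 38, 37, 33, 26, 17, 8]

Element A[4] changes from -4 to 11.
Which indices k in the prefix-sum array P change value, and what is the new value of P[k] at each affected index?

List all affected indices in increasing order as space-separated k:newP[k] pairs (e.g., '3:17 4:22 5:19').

P[k] = A[0] + ... + A[k]
P[k] includes A[4] iff k >= 4
Affected indices: 4, 5, ..., 9; delta = 15
  P[4]: 38 + 15 = 53
  P[5]: 37 + 15 = 52
  P[6]: 33 + 15 = 48
  P[7]: 26 + 15 = 41
  P[8]: 17 + 15 = 32
  P[9]: 8 + 15 = 23

Answer: 4:53 5:52 6:48 7:41 8:32 9:23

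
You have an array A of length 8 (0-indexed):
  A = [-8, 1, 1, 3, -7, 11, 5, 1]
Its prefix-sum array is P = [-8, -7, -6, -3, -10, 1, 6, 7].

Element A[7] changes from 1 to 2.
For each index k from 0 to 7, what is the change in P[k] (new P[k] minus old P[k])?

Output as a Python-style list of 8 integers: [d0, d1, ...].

Answer: [0, 0, 0, 0, 0, 0, 0, 1]

Derivation:
Element change: A[7] 1 -> 2, delta = 1
For k < 7: P[k] unchanged, delta_P[k] = 0
For k >= 7: P[k] shifts by exactly 1
Delta array: [0, 0, 0, 0, 0, 0, 0, 1]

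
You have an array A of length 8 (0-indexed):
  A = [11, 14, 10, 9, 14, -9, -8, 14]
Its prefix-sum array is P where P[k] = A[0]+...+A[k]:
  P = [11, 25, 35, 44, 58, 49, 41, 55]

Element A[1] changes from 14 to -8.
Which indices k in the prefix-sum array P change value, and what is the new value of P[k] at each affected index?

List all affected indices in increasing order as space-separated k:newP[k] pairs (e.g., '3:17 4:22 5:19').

Answer: 1:3 2:13 3:22 4:36 5:27 6:19 7:33

Derivation:
P[k] = A[0] + ... + A[k]
P[k] includes A[1] iff k >= 1
Affected indices: 1, 2, ..., 7; delta = -22
  P[1]: 25 + -22 = 3
  P[2]: 35 + -22 = 13
  P[3]: 44 + -22 = 22
  P[4]: 58 + -22 = 36
  P[5]: 49 + -22 = 27
  P[6]: 41 + -22 = 19
  P[7]: 55 + -22 = 33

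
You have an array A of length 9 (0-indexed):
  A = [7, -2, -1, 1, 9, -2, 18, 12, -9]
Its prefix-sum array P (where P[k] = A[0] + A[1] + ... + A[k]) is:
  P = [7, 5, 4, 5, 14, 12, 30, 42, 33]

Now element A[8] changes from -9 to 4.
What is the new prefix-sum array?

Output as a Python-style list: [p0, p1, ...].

Answer: [7, 5, 4, 5, 14, 12, 30, 42, 46]

Derivation:
Change: A[8] -9 -> 4, delta = 13
P[k] for k < 8: unchanged (A[8] not included)
P[k] for k >= 8: shift by delta = 13
  P[0] = 7 + 0 = 7
  P[1] = 5 + 0 = 5
  P[2] = 4 + 0 = 4
  P[3] = 5 + 0 = 5
  P[4] = 14 + 0 = 14
  P[5] = 12 + 0 = 12
  P[6] = 30 + 0 = 30
  P[7] = 42 + 0 = 42
  P[8] = 33 + 13 = 46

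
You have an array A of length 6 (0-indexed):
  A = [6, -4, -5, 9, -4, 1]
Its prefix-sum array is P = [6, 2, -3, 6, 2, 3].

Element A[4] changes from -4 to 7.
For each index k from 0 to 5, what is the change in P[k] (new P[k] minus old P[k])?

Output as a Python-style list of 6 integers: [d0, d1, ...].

Answer: [0, 0, 0, 0, 11, 11]

Derivation:
Element change: A[4] -4 -> 7, delta = 11
For k < 4: P[k] unchanged, delta_P[k] = 0
For k >= 4: P[k] shifts by exactly 11
Delta array: [0, 0, 0, 0, 11, 11]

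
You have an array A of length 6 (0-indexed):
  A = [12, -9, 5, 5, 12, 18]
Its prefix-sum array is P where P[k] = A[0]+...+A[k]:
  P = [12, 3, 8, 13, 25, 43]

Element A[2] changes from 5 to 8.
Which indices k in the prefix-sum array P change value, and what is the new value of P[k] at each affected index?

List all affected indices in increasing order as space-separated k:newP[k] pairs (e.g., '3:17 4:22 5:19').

P[k] = A[0] + ... + A[k]
P[k] includes A[2] iff k >= 2
Affected indices: 2, 3, ..., 5; delta = 3
  P[2]: 8 + 3 = 11
  P[3]: 13 + 3 = 16
  P[4]: 25 + 3 = 28
  P[5]: 43 + 3 = 46

Answer: 2:11 3:16 4:28 5:46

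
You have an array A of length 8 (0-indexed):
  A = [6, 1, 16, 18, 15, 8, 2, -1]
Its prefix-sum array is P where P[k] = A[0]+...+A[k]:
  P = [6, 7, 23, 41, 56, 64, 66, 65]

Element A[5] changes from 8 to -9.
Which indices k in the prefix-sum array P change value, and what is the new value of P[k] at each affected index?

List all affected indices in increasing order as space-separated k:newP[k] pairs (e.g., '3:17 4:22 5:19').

P[k] = A[0] + ... + A[k]
P[k] includes A[5] iff k >= 5
Affected indices: 5, 6, ..., 7; delta = -17
  P[5]: 64 + -17 = 47
  P[6]: 66 + -17 = 49
  P[7]: 65 + -17 = 48

Answer: 5:47 6:49 7:48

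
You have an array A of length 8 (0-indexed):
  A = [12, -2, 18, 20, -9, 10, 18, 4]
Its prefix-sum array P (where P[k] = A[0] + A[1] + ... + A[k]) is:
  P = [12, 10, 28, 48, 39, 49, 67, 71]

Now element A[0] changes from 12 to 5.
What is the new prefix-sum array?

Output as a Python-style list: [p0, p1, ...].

Answer: [5, 3, 21, 41, 32, 42, 60, 64]

Derivation:
Change: A[0] 12 -> 5, delta = -7
P[k] for k < 0: unchanged (A[0] not included)
P[k] for k >= 0: shift by delta = -7
  P[0] = 12 + -7 = 5
  P[1] = 10 + -7 = 3
  P[2] = 28 + -7 = 21
  P[3] = 48 + -7 = 41
  P[4] = 39 + -7 = 32
  P[5] = 49 + -7 = 42
  P[6] = 67 + -7 = 60
  P[7] = 71 + -7 = 64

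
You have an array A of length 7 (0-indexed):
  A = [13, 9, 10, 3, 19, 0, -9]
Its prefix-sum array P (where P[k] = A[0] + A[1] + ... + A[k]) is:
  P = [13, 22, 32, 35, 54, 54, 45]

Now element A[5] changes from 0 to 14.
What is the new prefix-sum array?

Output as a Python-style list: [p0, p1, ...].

Answer: [13, 22, 32, 35, 54, 68, 59]

Derivation:
Change: A[5] 0 -> 14, delta = 14
P[k] for k < 5: unchanged (A[5] not included)
P[k] for k >= 5: shift by delta = 14
  P[0] = 13 + 0 = 13
  P[1] = 22 + 0 = 22
  P[2] = 32 + 0 = 32
  P[3] = 35 + 0 = 35
  P[4] = 54 + 0 = 54
  P[5] = 54 + 14 = 68
  P[6] = 45 + 14 = 59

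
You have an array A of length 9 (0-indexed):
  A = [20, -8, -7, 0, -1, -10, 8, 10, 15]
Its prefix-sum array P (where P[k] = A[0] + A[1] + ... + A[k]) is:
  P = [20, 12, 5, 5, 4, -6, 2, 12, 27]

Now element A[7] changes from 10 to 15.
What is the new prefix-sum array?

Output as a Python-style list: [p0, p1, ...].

Answer: [20, 12, 5, 5, 4, -6, 2, 17, 32]

Derivation:
Change: A[7] 10 -> 15, delta = 5
P[k] for k < 7: unchanged (A[7] not included)
P[k] for k >= 7: shift by delta = 5
  P[0] = 20 + 0 = 20
  P[1] = 12 + 0 = 12
  P[2] = 5 + 0 = 5
  P[3] = 5 + 0 = 5
  P[4] = 4 + 0 = 4
  P[5] = -6 + 0 = -6
  P[6] = 2 + 0 = 2
  P[7] = 12 + 5 = 17
  P[8] = 27 + 5 = 32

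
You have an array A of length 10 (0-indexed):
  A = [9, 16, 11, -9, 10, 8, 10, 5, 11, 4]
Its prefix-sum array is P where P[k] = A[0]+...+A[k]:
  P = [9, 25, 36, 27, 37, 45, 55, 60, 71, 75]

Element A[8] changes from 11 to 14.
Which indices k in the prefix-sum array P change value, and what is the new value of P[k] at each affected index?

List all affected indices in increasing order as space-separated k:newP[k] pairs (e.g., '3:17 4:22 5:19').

P[k] = A[0] + ... + A[k]
P[k] includes A[8] iff k >= 8
Affected indices: 8, 9, ..., 9; delta = 3
  P[8]: 71 + 3 = 74
  P[9]: 75 + 3 = 78

Answer: 8:74 9:78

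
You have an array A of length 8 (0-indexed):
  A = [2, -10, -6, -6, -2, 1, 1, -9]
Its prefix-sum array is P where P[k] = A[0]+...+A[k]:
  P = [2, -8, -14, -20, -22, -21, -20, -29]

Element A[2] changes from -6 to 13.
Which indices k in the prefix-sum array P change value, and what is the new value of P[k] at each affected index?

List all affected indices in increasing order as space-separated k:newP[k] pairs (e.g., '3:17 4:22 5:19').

P[k] = A[0] + ... + A[k]
P[k] includes A[2] iff k >= 2
Affected indices: 2, 3, ..., 7; delta = 19
  P[2]: -14 + 19 = 5
  P[3]: -20 + 19 = -1
  P[4]: -22 + 19 = -3
  P[5]: -21 + 19 = -2
  P[6]: -20 + 19 = -1
  P[7]: -29 + 19 = -10

Answer: 2:5 3:-1 4:-3 5:-2 6:-1 7:-10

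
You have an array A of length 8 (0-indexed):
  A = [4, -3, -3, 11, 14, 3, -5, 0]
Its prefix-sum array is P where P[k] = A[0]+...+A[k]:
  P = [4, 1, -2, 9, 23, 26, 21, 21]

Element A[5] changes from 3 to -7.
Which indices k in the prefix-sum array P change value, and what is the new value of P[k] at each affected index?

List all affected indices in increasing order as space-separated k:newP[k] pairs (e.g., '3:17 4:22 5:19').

Answer: 5:16 6:11 7:11

Derivation:
P[k] = A[0] + ... + A[k]
P[k] includes A[5] iff k >= 5
Affected indices: 5, 6, ..., 7; delta = -10
  P[5]: 26 + -10 = 16
  P[6]: 21 + -10 = 11
  P[7]: 21 + -10 = 11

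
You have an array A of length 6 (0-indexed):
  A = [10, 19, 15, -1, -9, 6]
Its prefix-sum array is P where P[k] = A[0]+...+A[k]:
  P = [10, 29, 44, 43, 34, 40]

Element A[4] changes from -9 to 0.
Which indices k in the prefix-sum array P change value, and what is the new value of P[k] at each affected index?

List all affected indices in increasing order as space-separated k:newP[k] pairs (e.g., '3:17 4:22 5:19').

P[k] = A[0] + ... + A[k]
P[k] includes A[4] iff k >= 4
Affected indices: 4, 5, ..., 5; delta = 9
  P[4]: 34 + 9 = 43
  P[5]: 40 + 9 = 49

Answer: 4:43 5:49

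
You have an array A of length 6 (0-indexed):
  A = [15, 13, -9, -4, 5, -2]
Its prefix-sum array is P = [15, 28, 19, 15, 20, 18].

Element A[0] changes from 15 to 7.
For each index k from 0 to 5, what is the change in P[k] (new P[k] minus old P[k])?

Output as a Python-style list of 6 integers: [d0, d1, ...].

Answer: [-8, -8, -8, -8, -8, -8]

Derivation:
Element change: A[0] 15 -> 7, delta = -8
For k < 0: P[k] unchanged, delta_P[k] = 0
For k >= 0: P[k] shifts by exactly -8
Delta array: [-8, -8, -8, -8, -8, -8]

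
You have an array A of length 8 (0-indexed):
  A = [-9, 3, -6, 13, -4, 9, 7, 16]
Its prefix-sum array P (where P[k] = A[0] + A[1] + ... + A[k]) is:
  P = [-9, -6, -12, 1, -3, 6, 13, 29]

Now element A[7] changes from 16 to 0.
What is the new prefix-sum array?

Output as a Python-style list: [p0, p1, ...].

Answer: [-9, -6, -12, 1, -3, 6, 13, 13]

Derivation:
Change: A[7] 16 -> 0, delta = -16
P[k] for k < 7: unchanged (A[7] not included)
P[k] for k >= 7: shift by delta = -16
  P[0] = -9 + 0 = -9
  P[1] = -6 + 0 = -6
  P[2] = -12 + 0 = -12
  P[3] = 1 + 0 = 1
  P[4] = -3 + 0 = -3
  P[5] = 6 + 0 = 6
  P[6] = 13 + 0 = 13
  P[7] = 29 + -16 = 13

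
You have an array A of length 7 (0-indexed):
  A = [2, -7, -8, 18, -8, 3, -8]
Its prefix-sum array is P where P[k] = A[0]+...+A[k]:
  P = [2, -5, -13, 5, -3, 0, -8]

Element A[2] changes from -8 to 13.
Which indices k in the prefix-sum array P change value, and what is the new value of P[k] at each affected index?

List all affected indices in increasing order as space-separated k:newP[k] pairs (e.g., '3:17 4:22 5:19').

P[k] = A[0] + ... + A[k]
P[k] includes A[2] iff k >= 2
Affected indices: 2, 3, ..., 6; delta = 21
  P[2]: -13 + 21 = 8
  P[3]: 5 + 21 = 26
  P[4]: -3 + 21 = 18
  P[5]: 0 + 21 = 21
  P[6]: -8 + 21 = 13

Answer: 2:8 3:26 4:18 5:21 6:13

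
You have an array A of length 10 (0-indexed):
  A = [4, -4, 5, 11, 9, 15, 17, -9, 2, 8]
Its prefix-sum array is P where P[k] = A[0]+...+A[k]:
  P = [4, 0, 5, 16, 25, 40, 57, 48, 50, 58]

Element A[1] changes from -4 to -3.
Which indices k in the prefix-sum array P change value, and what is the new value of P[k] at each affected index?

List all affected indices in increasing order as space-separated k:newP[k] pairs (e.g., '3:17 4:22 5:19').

Answer: 1:1 2:6 3:17 4:26 5:41 6:58 7:49 8:51 9:59

Derivation:
P[k] = A[0] + ... + A[k]
P[k] includes A[1] iff k >= 1
Affected indices: 1, 2, ..., 9; delta = 1
  P[1]: 0 + 1 = 1
  P[2]: 5 + 1 = 6
  P[3]: 16 + 1 = 17
  P[4]: 25 + 1 = 26
  P[5]: 40 + 1 = 41
  P[6]: 57 + 1 = 58
  P[7]: 48 + 1 = 49
  P[8]: 50 + 1 = 51
  P[9]: 58 + 1 = 59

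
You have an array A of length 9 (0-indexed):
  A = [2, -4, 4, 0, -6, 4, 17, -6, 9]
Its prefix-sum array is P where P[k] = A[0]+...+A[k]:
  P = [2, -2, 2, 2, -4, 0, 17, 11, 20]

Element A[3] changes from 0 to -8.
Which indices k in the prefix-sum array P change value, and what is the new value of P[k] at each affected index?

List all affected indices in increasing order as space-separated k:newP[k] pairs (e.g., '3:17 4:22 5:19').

P[k] = A[0] + ... + A[k]
P[k] includes A[3] iff k >= 3
Affected indices: 3, 4, ..., 8; delta = -8
  P[3]: 2 + -8 = -6
  P[4]: -4 + -8 = -12
  P[5]: 0 + -8 = -8
  P[6]: 17 + -8 = 9
  P[7]: 11 + -8 = 3
  P[8]: 20 + -8 = 12

Answer: 3:-6 4:-12 5:-8 6:9 7:3 8:12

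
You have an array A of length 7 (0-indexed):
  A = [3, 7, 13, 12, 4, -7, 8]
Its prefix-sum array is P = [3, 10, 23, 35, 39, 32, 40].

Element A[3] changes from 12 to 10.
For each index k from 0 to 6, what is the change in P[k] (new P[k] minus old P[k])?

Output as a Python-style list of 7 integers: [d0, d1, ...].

Element change: A[3] 12 -> 10, delta = -2
For k < 3: P[k] unchanged, delta_P[k] = 0
For k >= 3: P[k] shifts by exactly -2
Delta array: [0, 0, 0, -2, -2, -2, -2]

Answer: [0, 0, 0, -2, -2, -2, -2]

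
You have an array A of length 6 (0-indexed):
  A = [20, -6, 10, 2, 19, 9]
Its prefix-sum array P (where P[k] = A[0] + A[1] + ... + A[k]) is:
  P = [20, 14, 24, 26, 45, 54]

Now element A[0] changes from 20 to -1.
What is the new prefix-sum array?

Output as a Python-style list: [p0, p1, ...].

Change: A[0] 20 -> -1, delta = -21
P[k] for k < 0: unchanged (A[0] not included)
P[k] for k >= 0: shift by delta = -21
  P[0] = 20 + -21 = -1
  P[1] = 14 + -21 = -7
  P[2] = 24 + -21 = 3
  P[3] = 26 + -21 = 5
  P[4] = 45 + -21 = 24
  P[5] = 54 + -21 = 33

Answer: [-1, -7, 3, 5, 24, 33]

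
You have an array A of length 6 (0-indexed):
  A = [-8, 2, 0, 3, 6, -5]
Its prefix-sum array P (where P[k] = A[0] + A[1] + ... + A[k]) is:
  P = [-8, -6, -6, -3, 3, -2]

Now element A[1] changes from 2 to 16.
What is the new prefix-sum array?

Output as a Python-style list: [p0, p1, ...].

Answer: [-8, 8, 8, 11, 17, 12]

Derivation:
Change: A[1] 2 -> 16, delta = 14
P[k] for k < 1: unchanged (A[1] not included)
P[k] for k >= 1: shift by delta = 14
  P[0] = -8 + 0 = -8
  P[1] = -6 + 14 = 8
  P[2] = -6 + 14 = 8
  P[3] = -3 + 14 = 11
  P[4] = 3 + 14 = 17
  P[5] = -2 + 14 = 12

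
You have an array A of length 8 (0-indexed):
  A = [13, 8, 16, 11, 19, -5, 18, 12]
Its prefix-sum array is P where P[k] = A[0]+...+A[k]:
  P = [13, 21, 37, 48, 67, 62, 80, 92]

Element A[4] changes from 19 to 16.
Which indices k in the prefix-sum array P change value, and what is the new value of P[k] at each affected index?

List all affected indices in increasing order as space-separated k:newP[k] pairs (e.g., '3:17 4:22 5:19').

P[k] = A[0] + ... + A[k]
P[k] includes A[4] iff k >= 4
Affected indices: 4, 5, ..., 7; delta = -3
  P[4]: 67 + -3 = 64
  P[5]: 62 + -3 = 59
  P[6]: 80 + -3 = 77
  P[7]: 92 + -3 = 89

Answer: 4:64 5:59 6:77 7:89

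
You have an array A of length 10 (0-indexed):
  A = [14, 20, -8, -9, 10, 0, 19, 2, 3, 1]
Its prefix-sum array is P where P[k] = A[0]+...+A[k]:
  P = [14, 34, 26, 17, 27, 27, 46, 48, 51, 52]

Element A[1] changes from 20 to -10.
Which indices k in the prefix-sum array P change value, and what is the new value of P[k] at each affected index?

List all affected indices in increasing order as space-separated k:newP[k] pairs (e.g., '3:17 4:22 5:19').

Answer: 1:4 2:-4 3:-13 4:-3 5:-3 6:16 7:18 8:21 9:22

Derivation:
P[k] = A[0] + ... + A[k]
P[k] includes A[1] iff k >= 1
Affected indices: 1, 2, ..., 9; delta = -30
  P[1]: 34 + -30 = 4
  P[2]: 26 + -30 = -4
  P[3]: 17 + -30 = -13
  P[4]: 27 + -30 = -3
  P[5]: 27 + -30 = -3
  P[6]: 46 + -30 = 16
  P[7]: 48 + -30 = 18
  P[8]: 51 + -30 = 21
  P[9]: 52 + -30 = 22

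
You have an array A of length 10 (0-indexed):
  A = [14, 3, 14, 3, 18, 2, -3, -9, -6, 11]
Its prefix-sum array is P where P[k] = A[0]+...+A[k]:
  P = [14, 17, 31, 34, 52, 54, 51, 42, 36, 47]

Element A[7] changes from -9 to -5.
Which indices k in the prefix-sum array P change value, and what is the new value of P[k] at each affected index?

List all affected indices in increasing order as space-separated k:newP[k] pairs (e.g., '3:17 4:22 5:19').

P[k] = A[0] + ... + A[k]
P[k] includes A[7] iff k >= 7
Affected indices: 7, 8, ..., 9; delta = 4
  P[7]: 42 + 4 = 46
  P[8]: 36 + 4 = 40
  P[9]: 47 + 4 = 51

Answer: 7:46 8:40 9:51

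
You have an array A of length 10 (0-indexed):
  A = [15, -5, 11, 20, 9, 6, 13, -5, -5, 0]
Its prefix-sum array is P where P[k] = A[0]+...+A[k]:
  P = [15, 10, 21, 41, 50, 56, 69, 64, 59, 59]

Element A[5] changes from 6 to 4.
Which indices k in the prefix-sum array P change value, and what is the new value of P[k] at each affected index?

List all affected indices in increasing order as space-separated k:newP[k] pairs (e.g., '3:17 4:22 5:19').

Answer: 5:54 6:67 7:62 8:57 9:57

Derivation:
P[k] = A[0] + ... + A[k]
P[k] includes A[5] iff k >= 5
Affected indices: 5, 6, ..., 9; delta = -2
  P[5]: 56 + -2 = 54
  P[6]: 69 + -2 = 67
  P[7]: 64 + -2 = 62
  P[8]: 59 + -2 = 57
  P[9]: 59 + -2 = 57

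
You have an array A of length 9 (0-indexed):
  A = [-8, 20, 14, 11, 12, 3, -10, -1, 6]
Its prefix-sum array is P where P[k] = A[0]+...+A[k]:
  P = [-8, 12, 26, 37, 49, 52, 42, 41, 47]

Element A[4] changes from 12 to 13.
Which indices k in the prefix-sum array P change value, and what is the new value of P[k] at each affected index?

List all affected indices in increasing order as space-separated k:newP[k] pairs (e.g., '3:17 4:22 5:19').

Answer: 4:50 5:53 6:43 7:42 8:48

Derivation:
P[k] = A[0] + ... + A[k]
P[k] includes A[4] iff k >= 4
Affected indices: 4, 5, ..., 8; delta = 1
  P[4]: 49 + 1 = 50
  P[5]: 52 + 1 = 53
  P[6]: 42 + 1 = 43
  P[7]: 41 + 1 = 42
  P[8]: 47 + 1 = 48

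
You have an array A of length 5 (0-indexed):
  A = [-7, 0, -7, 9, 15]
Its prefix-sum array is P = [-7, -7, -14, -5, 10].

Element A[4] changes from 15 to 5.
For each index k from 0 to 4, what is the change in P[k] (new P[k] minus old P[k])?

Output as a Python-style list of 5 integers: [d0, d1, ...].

Element change: A[4] 15 -> 5, delta = -10
For k < 4: P[k] unchanged, delta_P[k] = 0
For k >= 4: P[k] shifts by exactly -10
Delta array: [0, 0, 0, 0, -10]

Answer: [0, 0, 0, 0, -10]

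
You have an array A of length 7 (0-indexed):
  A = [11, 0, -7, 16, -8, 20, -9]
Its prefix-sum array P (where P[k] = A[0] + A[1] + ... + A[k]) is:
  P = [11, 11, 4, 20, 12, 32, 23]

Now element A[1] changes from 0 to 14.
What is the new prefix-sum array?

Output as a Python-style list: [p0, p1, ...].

Answer: [11, 25, 18, 34, 26, 46, 37]

Derivation:
Change: A[1] 0 -> 14, delta = 14
P[k] for k < 1: unchanged (A[1] not included)
P[k] for k >= 1: shift by delta = 14
  P[0] = 11 + 0 = 11
  P[1] = 11 + 14 = 25
  P[2] = 4 + 14 = 18
  P[3] = 20 + 14 = 34
  P[4] = 12 + 14 = 26
  P[5] = 32 + 14 = 46
  P[6] = 23 + 14 = 37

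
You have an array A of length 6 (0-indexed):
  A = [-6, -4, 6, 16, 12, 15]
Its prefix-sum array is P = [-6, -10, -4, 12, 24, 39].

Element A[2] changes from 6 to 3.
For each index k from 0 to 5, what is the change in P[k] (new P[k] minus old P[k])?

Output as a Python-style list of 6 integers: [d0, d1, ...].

Answer: [0, 0, -3, -3, -3, -3]

Derivation:
Element change: A[2] 6 -> 3, delta = -3
For k < 2: P[k] unchanged, delta_P[k] = 0
For k >= 2: P[k] shifts by exactly -3
Delta array: [0, 0, -3, -3, -3, -3]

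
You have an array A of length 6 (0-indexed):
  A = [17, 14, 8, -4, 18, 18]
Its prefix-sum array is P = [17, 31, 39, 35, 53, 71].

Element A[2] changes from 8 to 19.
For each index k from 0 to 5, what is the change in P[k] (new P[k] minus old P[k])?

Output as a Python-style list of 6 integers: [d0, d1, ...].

Answer: [0, 0, 11, 11, 11, 11]

Derivation:
Element change: A[2] 8 -> 19, delta = 11
For k < 2: P[k] unchanged, delta_P[k] = 0
For k >= 2: P[k] shifts by exactly 11
Delta array: [0, 0, 11, 11, 11, 11]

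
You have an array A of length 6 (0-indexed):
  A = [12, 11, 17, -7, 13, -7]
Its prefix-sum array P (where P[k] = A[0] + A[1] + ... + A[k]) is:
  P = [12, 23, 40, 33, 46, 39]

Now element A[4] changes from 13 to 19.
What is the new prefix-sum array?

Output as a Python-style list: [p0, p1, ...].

Answer: [12, 23, 40, 33, 52, 45]

Derivation:
Change: A[4] 13 -> 19, delta = 6
P[k] for k < 4: unchanged (A[4] not included)
P[k] for k >= 4: shift by delta = 6
  P[0] = 12 + 0 = 12
  P[1] = 23 + 0 = 23
  P[2] = 40 + 0 = 40
  P[3] = 33 + 0 = 33
  P[4] = 46 + 6 = 52
  P[5] = 39 + 6 = 45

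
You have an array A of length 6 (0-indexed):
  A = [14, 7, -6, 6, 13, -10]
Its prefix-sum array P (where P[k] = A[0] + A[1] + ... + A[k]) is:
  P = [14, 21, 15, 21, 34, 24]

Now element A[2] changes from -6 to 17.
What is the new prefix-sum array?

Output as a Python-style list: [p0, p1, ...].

Change: A[2] -6 -> 17, delta = 23
P[k] for k < 2: unchanged (A[2] not included)
P[k] for k >= 2: shift by delta = 23
  P[0] = 14 + 0 = 14
  P[1] = 21 + 0 = 21
  P[2] = 15 + 23 = 38
  P[3] = 21 + 23 = 44
  P[4] = 34 + 23 = 57
  P[5] = 24 + 23 = 47

Answer: [14, 21, 38, 44, 57, 47]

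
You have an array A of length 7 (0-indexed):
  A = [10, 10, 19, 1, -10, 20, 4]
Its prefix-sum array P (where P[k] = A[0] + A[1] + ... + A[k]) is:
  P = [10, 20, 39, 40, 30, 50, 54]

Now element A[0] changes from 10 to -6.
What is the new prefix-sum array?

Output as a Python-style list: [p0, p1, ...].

Change: A[0] 10 -> -6, delta = -16
P[k] for k < 0: unchanged (A[0] not included)
P[k] for k >= 0: shift by delta = -16
  P[0] = 10 + -16 = -6
  P[1] = 20 + -16 = 4
  P[2] = 39 + -16 = 23
  P[3] = 40 + -16 = 24
  P[4] = 30 + -16 = 14
  P[5] = 50 + -16 = 34
  P[6] = 54 + -16 = 38

Answer: [-6, 4, 23, 24, 14, 34, 38]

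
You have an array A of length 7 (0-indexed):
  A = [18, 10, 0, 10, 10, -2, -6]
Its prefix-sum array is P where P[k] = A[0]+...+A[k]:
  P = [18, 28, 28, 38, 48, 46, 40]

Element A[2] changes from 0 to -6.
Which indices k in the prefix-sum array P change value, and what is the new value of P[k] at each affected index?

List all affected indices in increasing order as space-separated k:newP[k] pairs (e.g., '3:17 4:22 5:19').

Answer: 2:22 3:32 4:42 5:40 6:34

Derivation:
P[k] = A[0] + ... + A[k]
P[k] includes A[2] iff k >= 2
Affected indices: 2, 3, ..., 6; delta = -6
  P[2]: 28 + -6 = 22
  P[3]: 38 + -6 = 32
  P[4]: 48 + -6 = 42
  P[5]: 46 + -6 = 40
  P[6]: 40 + -6 = 34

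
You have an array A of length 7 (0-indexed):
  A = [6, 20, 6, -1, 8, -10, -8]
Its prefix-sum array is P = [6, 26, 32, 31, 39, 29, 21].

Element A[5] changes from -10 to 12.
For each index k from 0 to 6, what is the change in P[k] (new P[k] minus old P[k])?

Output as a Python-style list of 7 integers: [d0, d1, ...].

Answer: [0, 0, 0, 0, 0, 22, 22]

Derivation:
Element change: A[5] -10 -> 12, delta = 22
For k < 5: P[k] unchanged, delta_P[k] = 0
For k >= 5: P[k] shifts by exactly 22
Delta array: [0, 0, 0, 0, 0, 22, 22]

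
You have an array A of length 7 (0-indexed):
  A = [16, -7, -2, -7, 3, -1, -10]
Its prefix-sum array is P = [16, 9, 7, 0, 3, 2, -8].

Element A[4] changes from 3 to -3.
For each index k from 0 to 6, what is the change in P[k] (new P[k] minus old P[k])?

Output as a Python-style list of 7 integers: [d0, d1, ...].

Answer: [0, 0, 0, 0, -6, -6, -6]

Derivation:
Element change: A[4] 3 -> -3, delta = -6
For k < 4: P[k] unchanged, delta_P[k] = 0
For k >= 4: P[k] shifts by exactly -6
Delta array: [0, 0, 0, 0, -6, -6, -6]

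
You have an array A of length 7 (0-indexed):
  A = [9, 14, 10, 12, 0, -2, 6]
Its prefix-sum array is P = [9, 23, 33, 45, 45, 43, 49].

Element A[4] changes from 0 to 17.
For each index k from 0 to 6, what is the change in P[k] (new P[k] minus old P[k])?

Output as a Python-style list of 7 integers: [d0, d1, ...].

Element change: A[4] 0 -> 17, delta = 17
For k < 4: P[k] unchanged, delta_P[k] = 0
For k >= 4: P[k] shifts by exactly 17
Delta array: [0, 0, 0, 0, 17, 17, 17]

Answer: [0, 0, 0, 0, 17, 17, 17]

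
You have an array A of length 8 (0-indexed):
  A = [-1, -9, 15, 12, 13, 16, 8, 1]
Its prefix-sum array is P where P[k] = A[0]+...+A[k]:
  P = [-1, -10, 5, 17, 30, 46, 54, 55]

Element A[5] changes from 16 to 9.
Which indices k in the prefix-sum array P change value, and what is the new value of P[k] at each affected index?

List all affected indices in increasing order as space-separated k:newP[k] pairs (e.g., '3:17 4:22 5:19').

Answer: 5:39 6:47 7:48

Derivation:
P[k] = A[0] + ... + A[k]
P[k] includes A[5] iff k >= 5
Affected indices: 5, 6, ..., 7; delta = -7
  P[5]: 46 + -7 = 39
  P[6]: 54 + -7 = 47
  P[7]: 55 + -7 = 48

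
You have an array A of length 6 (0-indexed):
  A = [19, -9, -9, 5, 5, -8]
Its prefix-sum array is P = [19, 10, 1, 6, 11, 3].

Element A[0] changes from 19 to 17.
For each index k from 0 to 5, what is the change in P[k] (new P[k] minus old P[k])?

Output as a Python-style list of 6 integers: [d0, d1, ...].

Answer: [-2, -2, -2, -2, -2, -2]

Derivation:
Element change: A[0] 19 -> 17, delta = -2
For k < 0: P[k] unchanged, delta_P[k] = 0
For k >= 0: P[k] shifts by exactly -2
Delta array: [-2, -2, -2, -2, -2, -2]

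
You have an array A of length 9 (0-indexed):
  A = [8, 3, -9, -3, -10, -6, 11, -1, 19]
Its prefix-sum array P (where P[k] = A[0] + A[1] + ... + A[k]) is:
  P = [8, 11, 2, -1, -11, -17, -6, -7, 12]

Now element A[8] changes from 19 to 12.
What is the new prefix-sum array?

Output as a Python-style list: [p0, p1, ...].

Answer: [8, 11, 2, -1, -11, -17, -6, -7, 5]

Derivation:
Change: A[8] 19 -> 12, delta = -7
P[k] for k < 8: unchanged (A[8] not included)
P[k] for k >= 8: shift by delta = -7
  P[0] = 8 + 0 = 8
  P[1] = 11 + 0 = 11
  P[2] = 2 + 0 = 2
  P[3] = -1 + 0 = -1
  P[4] = -11 + 0 = -11
  P[5] = -17 + 0 = -17
  P[6] = -6 + 0 = -6
  P[7] = -7 + 0 = -7
  P[8] = 12 + -7 = 5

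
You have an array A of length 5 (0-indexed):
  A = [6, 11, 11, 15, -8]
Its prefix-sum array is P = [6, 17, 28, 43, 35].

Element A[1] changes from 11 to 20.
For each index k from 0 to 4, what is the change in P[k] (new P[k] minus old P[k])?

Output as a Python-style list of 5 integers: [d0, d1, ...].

Answer: [0, 9, 9, 9, 9]

Derivation:
Element change: A[1] 11 -> 20, delta = 9
For k < 1: P[k] unchanged, delta_P[k] = 0
For k >= 1: P[k] shifts by exactly 9
Delta array: [0, 9, 9, 9, 9]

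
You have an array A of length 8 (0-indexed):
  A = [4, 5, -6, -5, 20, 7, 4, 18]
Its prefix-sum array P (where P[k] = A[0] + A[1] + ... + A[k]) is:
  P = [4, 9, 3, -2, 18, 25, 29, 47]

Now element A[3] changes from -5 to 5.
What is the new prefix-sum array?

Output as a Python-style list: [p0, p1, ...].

Answer: [4, 9, 3, 8, 28, 35, 39, 57]

Derivation:
Change: A[3] -5 -> 5, delta = 10
P[k] for k < 3: unchanged (A[3] not included)
P[k] for k >= 3: shift by delta = 10
  P[0] = 4 + 0 = 4
  P[1] = 9 + 0 = 9
  P[2] = 3 + 0 = 3
  P[3] = -2 + 10 = 8
  P[4] = 18 + 10 = 28
  P[5] = 25 + 10 = 35
  P[6] = 29 + 10 = 39
  P[7] = 47 + 10 = 57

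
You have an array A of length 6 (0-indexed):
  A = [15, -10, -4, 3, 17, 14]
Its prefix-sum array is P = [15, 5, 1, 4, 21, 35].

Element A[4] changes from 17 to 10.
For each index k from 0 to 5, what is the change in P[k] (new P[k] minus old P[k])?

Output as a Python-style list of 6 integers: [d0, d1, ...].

Element change: A[4] 17 -> 10, delta = -7
For k < 4: P[k] unchanged, delta_P[k] = 0
For k >= 4: P[k] shifts by exactly -7
Delta array: [0, 0, 0, 0, -7, -7]

Answer: [0, 0, 0, 0, -7, -7]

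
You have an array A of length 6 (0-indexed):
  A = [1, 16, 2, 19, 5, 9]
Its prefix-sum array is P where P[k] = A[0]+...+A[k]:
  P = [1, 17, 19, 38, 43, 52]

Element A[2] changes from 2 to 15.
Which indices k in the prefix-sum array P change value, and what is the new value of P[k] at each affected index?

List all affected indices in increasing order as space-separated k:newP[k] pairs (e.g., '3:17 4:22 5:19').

P[k] = A[0] + ... + A[k]
P[k] includes A[2] iff k >= 2
Affected indices: 2, 3, ..., 5; delta = 13
  P[2]: 19 + 13 = 32
  P[3]: 38 + 13 = 51
  P[4]: 43 + 13 = 56
  P[5]: 52 + 13 = 65

Answer: 2:32 3:51 4:56 5:65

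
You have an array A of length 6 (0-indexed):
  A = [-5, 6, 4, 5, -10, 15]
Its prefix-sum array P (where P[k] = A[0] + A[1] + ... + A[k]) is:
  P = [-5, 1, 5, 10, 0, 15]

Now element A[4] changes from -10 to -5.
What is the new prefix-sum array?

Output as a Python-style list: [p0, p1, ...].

Answer: [-5, 1, 5, 10, 5, 20]

Derivation:
Change: A[4] -10 -> -5, delta = 5
P[k] for k < 4: unchanged (A[4] not included)
P[k] for k >= 4: shift by delta = 5
  P[0] = -5 + 0 = -5
  P[1] = 1 + 0 = 1
  P[2] = 5 + 0 = 5
  P[3] = 10 + 0 = 10
  P[4] = 0 + 5 = 5
  P[5] = 15 + 5 = 20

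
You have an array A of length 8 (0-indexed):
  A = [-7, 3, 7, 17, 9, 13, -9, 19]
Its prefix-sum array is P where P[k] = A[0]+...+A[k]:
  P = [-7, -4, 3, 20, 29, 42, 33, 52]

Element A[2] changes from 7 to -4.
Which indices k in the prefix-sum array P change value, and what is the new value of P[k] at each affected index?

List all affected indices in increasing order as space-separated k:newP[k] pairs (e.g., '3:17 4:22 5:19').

Answer: 2:-8 3:9 4:18 5:31 6:22 7:41

Derivation:
P[k] = A[0] + ... + A[k]
P[k] includes A[2] iff k >= 2
Affected indices: 2, 3, ..., 7; delta = -11
  P[2]: 3 + -11 = -8
  P[3]: 20 + -11 = 9
  P[4]: 29 + -11 = 18
  P[5]: 42 + -11 = 31
  P[6]: 33 + -11 = 22
  P[7]: 52 + -11 = 41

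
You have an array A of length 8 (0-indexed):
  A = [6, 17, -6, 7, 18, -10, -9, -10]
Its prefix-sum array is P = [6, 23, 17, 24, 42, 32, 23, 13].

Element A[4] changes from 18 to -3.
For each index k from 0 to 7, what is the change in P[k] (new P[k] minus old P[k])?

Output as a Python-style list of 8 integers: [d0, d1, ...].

Element change: A[4] 18 -> -3, delta = -21
For k < 4: P[k] unchanged, delta_P[k] = 0
For k >= 4: P[k] shifts by exactly -21
Delta array: [0, 0, 0, 0, -21, -21, -21, -21]

Answer: [0, 0, 0, 0, -21, -21, -21, -21]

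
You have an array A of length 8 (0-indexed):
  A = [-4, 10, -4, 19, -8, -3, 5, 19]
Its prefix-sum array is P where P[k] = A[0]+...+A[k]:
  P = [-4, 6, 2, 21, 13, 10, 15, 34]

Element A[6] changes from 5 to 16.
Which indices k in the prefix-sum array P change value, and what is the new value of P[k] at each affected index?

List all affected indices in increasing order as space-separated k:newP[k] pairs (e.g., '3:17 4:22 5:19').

Answer: 6:26 7:45

Derivation:
P[k] = A[0] + ... + A[k]
P[k] includes A[6] iff k >= 6
Affected indices: 6, 7, ..., 7; delta = 11
  P[6]: 15 + 11 = 26
  P[7]: 34 + 11 = 45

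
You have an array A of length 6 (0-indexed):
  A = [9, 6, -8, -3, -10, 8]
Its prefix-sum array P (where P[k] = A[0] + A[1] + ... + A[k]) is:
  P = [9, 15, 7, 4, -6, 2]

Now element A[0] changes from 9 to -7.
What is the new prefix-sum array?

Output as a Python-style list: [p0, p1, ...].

Answer: [-7, -1, -9, -12, -22, -14]

Derivation:
Change: A[0] 9 -> -7, delta = -16
P[k] for k < 0: unchanged (A[0] not included)
P[k] for k >= 0: shift by delta = -16
  P[0] = 9 + -16 = -7
  P[1] = 15 + -16 = -1
  P[2] = 7 + -16 = -9
  P[3] = 4 + -16 = -12
  P[4] = -6 + -16 = -22
  P[5] = 2 + -16 = -14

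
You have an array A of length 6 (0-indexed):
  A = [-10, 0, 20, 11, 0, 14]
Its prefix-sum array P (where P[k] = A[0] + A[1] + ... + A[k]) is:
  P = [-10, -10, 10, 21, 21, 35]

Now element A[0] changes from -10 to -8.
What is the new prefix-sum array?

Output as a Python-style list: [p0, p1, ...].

Answer: [-8, -8, 12, 23, 23, 37]

Derivation:
Change: A[0] -10 -> -8, delta = 2
P[k] for k < 0: unchanged (A[0] not included)
P[k] for k >= 0: shift by delta = 2
  P[0] = -10 + 2 = -8
  P[1] = -10 + 2 = -8
  P[2] = 10 + 2 = 12
  P[3] = 21 + 2 = 23
  P[4] = 21 + 2 = 23
  P[5] = 35 + 2 = 37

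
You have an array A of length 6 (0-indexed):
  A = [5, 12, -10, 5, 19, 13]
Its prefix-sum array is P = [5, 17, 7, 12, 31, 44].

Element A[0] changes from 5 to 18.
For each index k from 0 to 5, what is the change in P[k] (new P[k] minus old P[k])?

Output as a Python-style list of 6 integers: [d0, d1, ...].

Element change: A[0] 5 -> 18, delta = 13
For k < 0: P[k] unchanged, delta_P[k] = 0
For k >= 0: P[k] shifts by exactly 13
Delta array: [13, 13, 13, 13, 13, 13]

Answer: [13, 13, 13, 13, 13, 13]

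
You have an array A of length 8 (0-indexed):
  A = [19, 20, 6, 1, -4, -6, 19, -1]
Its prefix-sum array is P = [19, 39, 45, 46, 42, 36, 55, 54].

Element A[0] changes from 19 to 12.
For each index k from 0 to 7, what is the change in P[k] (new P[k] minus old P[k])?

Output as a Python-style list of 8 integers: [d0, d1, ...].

Element change: A[0] 19 -> 12, delta = -7
For k < 0: P[k] unchanged, delta_P[k] = 0
For k >= 0: P[k] shifts by exactly -7
Delta array: [-7, -7, -7, -7, -7, -7, -7, -7]

Answer: [-7, -7, -7, -7, -7, -7, -7, -7]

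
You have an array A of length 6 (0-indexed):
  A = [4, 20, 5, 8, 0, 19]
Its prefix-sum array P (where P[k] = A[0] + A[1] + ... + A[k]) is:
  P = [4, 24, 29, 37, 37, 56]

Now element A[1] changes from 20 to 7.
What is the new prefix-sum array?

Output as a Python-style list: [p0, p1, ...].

Answer: [4, 11, 16, 24, 24, 43]

Derivation:
Change: A[1] 20 -> 7, delta = -13
P[k] for k < 1: unchanged (A[1] not included)
P[k] for k >= 1: shift by delta = -13
  P[0] = 4 + 0 = 4
  P[1] = 24 + -13 = 11
  P[2] = 29 + -13 = 16
  P[3] = 37 + -13 = 24
  P[4] = 37 + -13 = 24
  P[5] = 56 + -13 = 43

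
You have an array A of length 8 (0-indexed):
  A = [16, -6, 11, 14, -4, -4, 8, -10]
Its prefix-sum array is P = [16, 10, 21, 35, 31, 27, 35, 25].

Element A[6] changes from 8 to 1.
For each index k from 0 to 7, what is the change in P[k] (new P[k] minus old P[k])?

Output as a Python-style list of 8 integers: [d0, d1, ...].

Answer: [0, 0, 0, 0, 0, 0, -7, -7]

Derivation:
Element change: A[6] 8 -> 1, delta = -7
For k < 6: P[k] unchanged, delta_P[k] = 0
For k >= 6: P[k] shifts by exactly -7
Delta array: [0, 0, 0, 0, 0, 0, -7, -7]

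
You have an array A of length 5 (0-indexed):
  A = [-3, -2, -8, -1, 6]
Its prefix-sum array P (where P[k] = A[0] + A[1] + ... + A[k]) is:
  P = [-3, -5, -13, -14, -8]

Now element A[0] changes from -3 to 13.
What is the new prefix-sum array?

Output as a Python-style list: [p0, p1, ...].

Change: A[0] -3 -> 13, delta = 16
P[k] for k < 0: unchanged (A[0] not included)
P[k] for k >= 0: shift by delta = 16
  P[0] = -3 + 16 = 13
  P[1] = -5 + 16 = 11
  P[2] = -13 + 16 = 3
  P[3] = -14 + 16 = 2
  P[4] = -8 + 16 = 8

Answer: [13, 11, 3, 2, 8]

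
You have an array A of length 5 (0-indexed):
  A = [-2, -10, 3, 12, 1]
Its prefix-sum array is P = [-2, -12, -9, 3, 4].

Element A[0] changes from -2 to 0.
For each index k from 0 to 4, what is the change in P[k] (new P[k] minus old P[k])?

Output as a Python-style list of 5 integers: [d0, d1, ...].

Answer: [2, 2, 2, 2, 2]

Derivation:
Element change: A[0] -2 -> 0, delta = 2
For k < 0: P[k] unchanged, delta_P[k] = 0
For k >= 0: P[k] shifts by exactly 2
Delta array: [2, 2, 2, 2, 2]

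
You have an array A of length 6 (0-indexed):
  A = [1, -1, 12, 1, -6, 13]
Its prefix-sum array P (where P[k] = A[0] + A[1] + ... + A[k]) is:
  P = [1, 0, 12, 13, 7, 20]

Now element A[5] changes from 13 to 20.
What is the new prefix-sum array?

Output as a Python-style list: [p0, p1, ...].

Answer: [1, 0, 12, 13, 7, 27]

Derivation:
Change: A[5] 13 -> 20, delta = 7
P[k] for k < 5: unchanged (A[5] not included)
P[k] for k >= 5: shift by delta = 7
  P[0] = 1 + 0 = 1
  P[1] = 0 + 0 = 0
  P[2] = 12 + 0 = 12
  P[3] = 13 + 0 = 13
  P[4] = 7 + 0 = 7
  P[5] = 20 + 7 = 27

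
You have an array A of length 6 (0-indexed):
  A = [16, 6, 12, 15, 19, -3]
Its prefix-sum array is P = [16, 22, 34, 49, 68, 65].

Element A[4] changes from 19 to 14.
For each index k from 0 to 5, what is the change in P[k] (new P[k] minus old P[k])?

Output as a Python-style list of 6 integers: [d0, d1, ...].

Answer: [0, 0, 0, 0, -5, -5]

Derivation:
Element change: A[4] 19 -> 14, delta = -5
For k < 4: P[k] unchanged, delta_P[k] = 0
For k >= 4: P[k] shifts by exactly -5
Delta array: [0, 0, 0, 0, -5, -5]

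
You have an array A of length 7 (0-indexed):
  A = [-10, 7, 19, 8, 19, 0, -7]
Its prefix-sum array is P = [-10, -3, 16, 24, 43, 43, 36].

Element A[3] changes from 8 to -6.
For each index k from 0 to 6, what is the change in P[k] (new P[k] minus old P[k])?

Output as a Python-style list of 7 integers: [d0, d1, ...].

Answer: [0, 0, 0, -14, -14, -14, -14]

Derivation:
Element change: A[3] 8 -> -6, delta = -14
For k < 3: P[k] unchanged, delta_P[k] = 0
For k >= 3: P[k] shifts by exactly -14
Delta array: [0, 0, 0, -14, -14, -14, -14]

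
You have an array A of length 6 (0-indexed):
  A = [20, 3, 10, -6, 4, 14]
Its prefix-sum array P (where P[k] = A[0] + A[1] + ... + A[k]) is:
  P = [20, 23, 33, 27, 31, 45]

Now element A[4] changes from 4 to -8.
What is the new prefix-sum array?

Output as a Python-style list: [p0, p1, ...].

Answer: [20, 23, 33, 27, 19, 33]

Derivation:
Change: A[4] 4 -> -8, delta = -12
P[k] for k < 4: unchanged (A[4] not included)
P[k] for k >= 4: shift by delta = -12
  P[0] = 20 + 0 = 20
  P[1] = 23 + 0 = 23
  P[2] = 33 + 0 = 33
  P[3] = 27 + 0 = 27
  P[4] = 31 + -12 = 19
  P[5] = 45 + -12 = 33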